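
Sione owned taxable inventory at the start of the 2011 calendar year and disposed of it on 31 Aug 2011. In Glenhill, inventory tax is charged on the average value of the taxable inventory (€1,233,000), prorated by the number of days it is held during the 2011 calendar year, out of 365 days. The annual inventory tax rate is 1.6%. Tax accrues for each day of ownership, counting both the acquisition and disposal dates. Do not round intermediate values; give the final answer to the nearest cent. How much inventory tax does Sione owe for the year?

€13,133.98

Days held (1 Jan – 31 Aug 2011): 243 out of 365
Tax = €1,233,000 × 1.6% × 243/365 = €13,133.9836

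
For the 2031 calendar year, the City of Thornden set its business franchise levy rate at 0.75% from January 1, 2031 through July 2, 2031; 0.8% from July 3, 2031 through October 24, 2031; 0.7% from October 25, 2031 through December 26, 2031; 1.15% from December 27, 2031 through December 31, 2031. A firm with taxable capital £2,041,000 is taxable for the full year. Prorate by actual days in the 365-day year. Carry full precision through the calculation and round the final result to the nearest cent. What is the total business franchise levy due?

£15,561.93

January 1 – July 2, 2031: 183 days at 0.75% → £2,041,000 × 0.75% × 183/365 = £7,674.7192
July 3 – October 24, 2031: 114 days at 0.8% → £2,041,000 × 0.8% × 114/365 = £5,099.7041
October 25 – December 26, 2031: 63 days at 0.7% → £2,041,000 × 0.7% × 63/365 = £2,465.9753
December 27 – December 31, 2031: 5 days at 1.15% → £2,041,000 × 1.15% × 5/365 = £321.5274
Total = £15,561.9260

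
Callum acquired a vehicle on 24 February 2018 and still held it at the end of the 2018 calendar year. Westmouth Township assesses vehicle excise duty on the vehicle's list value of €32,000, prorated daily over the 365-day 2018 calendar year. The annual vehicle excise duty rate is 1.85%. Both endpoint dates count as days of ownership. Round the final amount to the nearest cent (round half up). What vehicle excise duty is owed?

Days held (24 February – 31 December 2018): 311 out of 365
Tax = €32,000 × 1.85% × 311/365 = €504.4164

€504.42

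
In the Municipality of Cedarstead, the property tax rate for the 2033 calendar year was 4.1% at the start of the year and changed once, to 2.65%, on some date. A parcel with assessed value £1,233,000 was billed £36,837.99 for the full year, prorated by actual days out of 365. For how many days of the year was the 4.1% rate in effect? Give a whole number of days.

85 days

Let d = days at the first rate; then 365 − d days at the second rate.
£1,233,000 × [4.1%·d + 2.65%·(365−d)] / 365 = £36,837.99
Solving gives d = 85, so the new rate took effect on 27 Mar 2033.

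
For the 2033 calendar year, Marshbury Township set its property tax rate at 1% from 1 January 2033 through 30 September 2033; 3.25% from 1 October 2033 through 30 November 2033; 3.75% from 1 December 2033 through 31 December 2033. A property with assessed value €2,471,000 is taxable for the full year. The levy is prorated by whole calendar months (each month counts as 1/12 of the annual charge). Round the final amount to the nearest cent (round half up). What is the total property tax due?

1 January – 30 September 2033: 9 months at 1% → €2,471,000 × 1% × 9/12 = €18,532.5000
1 October – 30 November 2033: 2 months at 3.25% → €2,471,000 × 3.25% × 2/12 = €13,384.5833
1 December – 31 December 2033: 1 month at 3.75% → €2,471,000 × 3.75% × 1/12 = €7,721.8750
Total = €39,638.9583

€39,638.96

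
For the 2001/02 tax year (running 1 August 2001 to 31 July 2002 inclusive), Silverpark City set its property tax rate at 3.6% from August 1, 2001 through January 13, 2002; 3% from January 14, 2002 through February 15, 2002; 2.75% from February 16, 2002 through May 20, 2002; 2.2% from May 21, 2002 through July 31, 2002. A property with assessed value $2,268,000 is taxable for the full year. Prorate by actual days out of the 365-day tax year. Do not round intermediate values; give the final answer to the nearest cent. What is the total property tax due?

August 1, 2001 – January 13, 2002: 166 days at 3.6% → $2,268,000 × 3.6% × 166/365 = $37,133.0630
January 14 – February 15, 2002: 33 days at 3% → $2,268,000 × 3% × 33/365 = $6,151.5616
February 16 – May 20, 2002: 94 days at 2.75% → $2,268,000 × 2.75% × 94/365 = $16,062.4110
May 21 – July 31, 2002: 72 days at 2.2% → $2,268,000 × 2.2% × 72/365 = $9,842.4986
Total = $69,189.5342

$69,189.53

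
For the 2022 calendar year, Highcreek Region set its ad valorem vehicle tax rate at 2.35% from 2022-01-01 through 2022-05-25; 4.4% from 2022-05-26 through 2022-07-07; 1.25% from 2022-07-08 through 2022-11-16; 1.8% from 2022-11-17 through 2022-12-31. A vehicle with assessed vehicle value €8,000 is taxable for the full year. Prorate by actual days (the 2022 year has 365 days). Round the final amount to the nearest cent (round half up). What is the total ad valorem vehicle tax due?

€170.07

2022-01-01 to 2022-05-25: 145 days at 2.35% → €8,000 × 2.35% × 145/365 = €74.6849
2022-05-26 to 2022-07-07: 43 days at 4.4% → €8,000 × 4.4% × 43/365 = €41.4685
2022-07-08 to 2022-11-16: 132 days at 1.25% → €8,000 × 1.25% × 132/365 = €36.1644
2022-11-17 to 2022-12-31: 45 days at 1.8% → €8,000 × 1.8% × 45/365 = €17.7534
Total = €170.0712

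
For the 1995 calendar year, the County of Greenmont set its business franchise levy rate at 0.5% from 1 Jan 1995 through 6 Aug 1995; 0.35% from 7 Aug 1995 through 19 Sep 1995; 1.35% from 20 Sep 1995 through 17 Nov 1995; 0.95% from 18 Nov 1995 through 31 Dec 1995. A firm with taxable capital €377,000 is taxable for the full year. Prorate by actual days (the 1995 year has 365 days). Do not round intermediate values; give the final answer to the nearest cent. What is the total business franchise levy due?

1 Jan – 6 Aug 1995: 218 days at 0.5% → €377,000 × 0.5% × 218/365 = €1,125.8356
7 Aug – 19 Sep 1995: 44 days at 0.35% → €377,000 × 0.35% × 44/365 = €159.0630
20 Sep – 17 Nov 1995: 59 days at 1.35% → €377,000 × 1.35% × 59/365 = €822.6863
18 Nov – 31 Dec 1995: 44 days at 0.95% → €377,000 × 0.95% × 44/365 = €431.7425
Total = €2,539.3274

€2,539.33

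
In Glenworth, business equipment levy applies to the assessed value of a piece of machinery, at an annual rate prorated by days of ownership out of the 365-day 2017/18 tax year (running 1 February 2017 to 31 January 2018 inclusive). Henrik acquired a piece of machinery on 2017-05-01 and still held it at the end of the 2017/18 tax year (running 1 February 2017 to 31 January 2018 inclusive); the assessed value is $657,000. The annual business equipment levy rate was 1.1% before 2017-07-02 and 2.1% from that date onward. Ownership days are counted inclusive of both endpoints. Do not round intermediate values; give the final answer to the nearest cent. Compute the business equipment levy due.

$9,316.80

2017-05-01 to 2017-07-01: 62 days at 1.1% → $657,000 × 1.1% × 62/365 = $1,227.6000
2017-07-02 to 2018-01-31: 214 days at 2.1% → $657,000 × 2.1% × 214/365 = $8,089.2000
Total = $9,316.8000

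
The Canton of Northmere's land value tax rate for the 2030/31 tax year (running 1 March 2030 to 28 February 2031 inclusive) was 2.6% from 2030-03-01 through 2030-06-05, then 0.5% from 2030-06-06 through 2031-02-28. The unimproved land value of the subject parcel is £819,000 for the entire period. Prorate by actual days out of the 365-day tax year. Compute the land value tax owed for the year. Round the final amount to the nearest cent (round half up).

£8,665.69

2030-03-01 to 2030-06-05: 97 days at 2.6% → £819,000 × 2.6% × 97/365 = £5,658.9534
2030-06-06 to 2031-02-28: 268 days at 0.5% → £819,000 × 0.5% × 268/365 = £3,006.7397
Total = £8,665.6932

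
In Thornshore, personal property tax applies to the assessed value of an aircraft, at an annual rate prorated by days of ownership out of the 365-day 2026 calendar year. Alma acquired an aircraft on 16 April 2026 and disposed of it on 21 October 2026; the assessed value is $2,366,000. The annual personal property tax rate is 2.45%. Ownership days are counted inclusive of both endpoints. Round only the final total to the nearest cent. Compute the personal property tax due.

$30,015.79

Days held (16 April – 21 October 2026): 189 out of 365
Tax = $2,366,000 × 2.45% × 189/365 = $30,015.7890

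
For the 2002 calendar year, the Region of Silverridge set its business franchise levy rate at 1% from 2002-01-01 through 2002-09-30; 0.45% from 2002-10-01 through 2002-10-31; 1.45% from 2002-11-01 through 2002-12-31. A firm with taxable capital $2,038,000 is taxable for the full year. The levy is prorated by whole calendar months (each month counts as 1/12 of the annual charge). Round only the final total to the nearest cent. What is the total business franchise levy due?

2002-01-01 to 2002-09-30: 9 months at 1% → $2,038,000 × 1% × 9/12 = $15,285.0000
2002-10-01 to 2002-10-31: 1 month at 0.45% → $2,038,000 × 0.45% × 1/12 = $764.2500
2002-11-01 to 2002-12-31: 2 months at 1.45% → $2,038,000 × 1.45% × 2/12 = $4,925.1667
Total = $20,974.4167

$20,974.42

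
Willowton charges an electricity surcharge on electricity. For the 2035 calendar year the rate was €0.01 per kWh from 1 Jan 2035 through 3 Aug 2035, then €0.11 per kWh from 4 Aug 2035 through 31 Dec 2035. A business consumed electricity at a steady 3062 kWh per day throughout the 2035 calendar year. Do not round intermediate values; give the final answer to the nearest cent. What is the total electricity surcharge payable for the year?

1 Jan – 3 Aug 2035: 215 days × 3062 kWh/day = 658,330 kWh at €0.01/kWh → €6,583.30
4 Aug – 31 Dec 2035: 150 days × 3062 kWh/day = 459,300 kWh at €0.11/kWh → €50,523.00

€57,106.30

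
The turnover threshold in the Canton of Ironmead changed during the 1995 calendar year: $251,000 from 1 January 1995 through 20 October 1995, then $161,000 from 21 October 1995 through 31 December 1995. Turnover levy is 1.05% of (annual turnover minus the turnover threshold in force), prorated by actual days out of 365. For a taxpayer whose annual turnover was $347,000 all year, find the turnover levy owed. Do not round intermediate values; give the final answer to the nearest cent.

$1,194.41

1 January – 20 October 1995: 293 days, exemption $251,000 → ($347,000 − $251,000) × 1.05% × 293/365 = $809.1616
21 October – 31 December 1995: 72 days, exemption $161,000 → ($347,000 − $161,000) × 1.05% × 72/365 = $385.2493
Total = $1,194.4110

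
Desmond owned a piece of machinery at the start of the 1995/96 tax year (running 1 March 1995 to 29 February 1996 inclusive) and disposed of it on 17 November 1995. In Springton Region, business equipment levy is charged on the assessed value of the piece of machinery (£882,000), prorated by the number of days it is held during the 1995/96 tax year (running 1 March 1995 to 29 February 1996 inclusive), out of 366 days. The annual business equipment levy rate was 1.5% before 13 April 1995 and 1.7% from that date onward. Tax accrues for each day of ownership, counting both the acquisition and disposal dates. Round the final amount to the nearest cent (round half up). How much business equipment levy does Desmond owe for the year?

1 March – 12 April 1995: 43 days at 1.5% → £882,000 × 1.5% × 43/366 = £1,554.3443
13 April – 17 November 1995: 219 days at 1.7% → £882,000 × 1.7% × 219/366 = £8,971.8197
Total = £10,526.1639

£10,526.16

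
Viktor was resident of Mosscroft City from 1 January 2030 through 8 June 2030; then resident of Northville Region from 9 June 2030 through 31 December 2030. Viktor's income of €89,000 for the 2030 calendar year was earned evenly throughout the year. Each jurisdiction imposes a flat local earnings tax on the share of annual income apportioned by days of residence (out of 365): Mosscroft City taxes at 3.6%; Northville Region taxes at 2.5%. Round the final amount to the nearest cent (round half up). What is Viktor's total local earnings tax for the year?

Mosscroft City, 1 January – 8 June 2030: 159 days → €89,000 × 3.6% × 159/365 = €1,395.7151
Northville Region, 9 June – 31 December 2030: 206 days → €89,000 × 2.5% × 206/365 = €1,255.7534
Total = €2,651.4685

€2,651.47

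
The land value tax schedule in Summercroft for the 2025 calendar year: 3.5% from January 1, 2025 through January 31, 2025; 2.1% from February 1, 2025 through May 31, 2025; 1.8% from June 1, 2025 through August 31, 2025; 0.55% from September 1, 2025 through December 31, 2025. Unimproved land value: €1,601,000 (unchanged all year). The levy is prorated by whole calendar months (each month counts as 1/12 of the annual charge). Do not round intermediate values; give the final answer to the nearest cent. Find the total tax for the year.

€26,016.25

January 1 – January 31, 2025: 1 month at 3.5% → €1,601,000 × 3.5% × 1/12 = €4,669.5833
February 1 – May 31, 2025: 4 months at 2.1% → €1,601,000 × 2.1% × 4/12 = €11,207.0000
June 1 – August 31, 2025: 3 months at 1.8% → €1,601,000 × 1.8% × 3/12 = €7,204.5000
September 1 – December 31, 2025: 4 months at 0.55% → €1,601,000 × 0.55% × 4/12 = €2,935.1667
Total = €26,016.2500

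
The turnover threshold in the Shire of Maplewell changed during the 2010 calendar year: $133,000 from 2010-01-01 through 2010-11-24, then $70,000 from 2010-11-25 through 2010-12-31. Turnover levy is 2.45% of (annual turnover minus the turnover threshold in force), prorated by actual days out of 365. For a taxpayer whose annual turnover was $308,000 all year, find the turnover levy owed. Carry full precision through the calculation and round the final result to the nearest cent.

2010-01-01 to 2010-11-24: 328 days, exemption $133,000 → ($308,000 − $133,000) × 2.45% × 328/365 = $3,852.8767
2010-11-25 to 2010-12-31: 37 days, exemption $70,000 → ($308,000 − $70,000) × 2.45% × 37/365 = $591.0877
Total = $4,443.9644

$4,443.96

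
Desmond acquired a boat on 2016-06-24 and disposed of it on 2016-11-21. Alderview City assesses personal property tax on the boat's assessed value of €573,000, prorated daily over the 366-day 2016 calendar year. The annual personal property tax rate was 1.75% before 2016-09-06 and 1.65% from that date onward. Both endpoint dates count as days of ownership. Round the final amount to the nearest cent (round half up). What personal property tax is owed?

2016-06-24 to 2016-09-05: 74 days at 1.75% → €573,000 × 1.75% × 74/366 = €2,027.4180
2016-09-06 to 2016-11-21: 77 days at 1.65% → €573,000 × 1.65% × 77/366 = €1,989.0615
Total = €4,016.4795

€4,016.48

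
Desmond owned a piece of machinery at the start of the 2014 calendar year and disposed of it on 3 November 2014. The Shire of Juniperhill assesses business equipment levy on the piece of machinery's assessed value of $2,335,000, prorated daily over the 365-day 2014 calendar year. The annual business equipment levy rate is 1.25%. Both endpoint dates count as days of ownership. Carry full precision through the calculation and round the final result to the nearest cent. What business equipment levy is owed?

$24,549.49

Days held (1 January – 3 November 2014): 307 out of 365
Tax = $2,335,000 × 1.25% × 307/365 = $24,549.4863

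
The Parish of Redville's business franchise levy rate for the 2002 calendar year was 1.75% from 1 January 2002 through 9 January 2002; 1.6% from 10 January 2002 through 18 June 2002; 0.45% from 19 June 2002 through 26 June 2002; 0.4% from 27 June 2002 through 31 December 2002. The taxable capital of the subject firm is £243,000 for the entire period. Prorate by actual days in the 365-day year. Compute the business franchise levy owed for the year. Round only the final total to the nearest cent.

£2,333.80

1 January – 9 January 2002: 9 days at 1.75% → £243,000 × 1.75% × 9/365 = £104.8562
10 January – 18 June 2002: 160 days at 1.6% → £243,000 × 1.6% × 160/365 = £1,704.3288
19 June – 26 June 2002: 8 days at 0.45% → £243,000 × 0.45% × 8/365 = £23.9671
27 June – 31 December 2002: 188 days at 0.4% → £243,000 × 0.4% × 188/365 = £500.6466
Total = £2,333.7986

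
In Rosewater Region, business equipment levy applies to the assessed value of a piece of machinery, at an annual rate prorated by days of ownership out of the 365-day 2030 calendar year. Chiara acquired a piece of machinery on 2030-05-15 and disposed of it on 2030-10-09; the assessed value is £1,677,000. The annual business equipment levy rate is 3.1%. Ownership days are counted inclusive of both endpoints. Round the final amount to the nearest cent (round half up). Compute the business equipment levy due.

£21,079.66

Days held (2030-05-15 to 2030-10-09): 148 out of 365
Tax = £1,677,000 × 3.1% × 148/365 = £21,079.6603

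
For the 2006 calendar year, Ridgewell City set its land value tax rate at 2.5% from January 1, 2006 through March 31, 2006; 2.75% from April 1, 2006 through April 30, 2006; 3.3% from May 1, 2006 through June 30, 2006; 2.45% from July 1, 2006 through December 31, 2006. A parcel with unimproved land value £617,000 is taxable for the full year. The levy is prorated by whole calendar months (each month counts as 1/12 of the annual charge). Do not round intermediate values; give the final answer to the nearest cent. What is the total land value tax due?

£16,221.96

January 1 – March 31, 2006: 3 months at 2.5% → £617,000 × 2.5% × 3/12 = £3,856.2500
April 1 – April 30, 2006: 1 month at 2.75% → £617,000 × 2.75% × 1/12 = £1,413.9583
May 1 – June 30, 2006: 2 months at 3.3% → £617,000 × 3.3% × 2/12 = £3,393.5000
July 1 – December 31, 2006: 6 months at 2.45% → £617,000 × 2.45% × 6/12 = £7,558.2500
Total = £16,221.9583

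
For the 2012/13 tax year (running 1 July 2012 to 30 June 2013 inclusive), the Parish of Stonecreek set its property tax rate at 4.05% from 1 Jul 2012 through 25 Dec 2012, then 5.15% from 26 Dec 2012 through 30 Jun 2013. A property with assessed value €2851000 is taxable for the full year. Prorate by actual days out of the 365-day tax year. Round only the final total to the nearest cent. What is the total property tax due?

€131532.64

1 Jul – 25 Dec 2012: 178 days at 4.05% → €2851000 × 4.05% × 178/365 = €56309.2027
26 Dec 2012 – 30 Jun 2013: 187 days at 5.15% → €2851000 × 5.15% × 187/365 = €75223.4397
Total = €131532.6425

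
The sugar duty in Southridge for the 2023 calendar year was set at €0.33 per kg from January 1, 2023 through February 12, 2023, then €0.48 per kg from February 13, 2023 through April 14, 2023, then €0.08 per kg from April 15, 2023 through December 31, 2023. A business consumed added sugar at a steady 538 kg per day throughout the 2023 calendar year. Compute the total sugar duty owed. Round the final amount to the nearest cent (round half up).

January 1 – February 12, 2023: 43 days × 538 kg/day = 23,134 kg at €0.33/kg → €7634.22
February 13 – April 14, 2023: 61 days × 538 kg/day = 32,818 kg at €0.48/kg → €15752.64
April 15 – December 31, 2023: 261 days × 538 kg/day = 140,418 kg at €0.08/kg → €11233.44

€34620.30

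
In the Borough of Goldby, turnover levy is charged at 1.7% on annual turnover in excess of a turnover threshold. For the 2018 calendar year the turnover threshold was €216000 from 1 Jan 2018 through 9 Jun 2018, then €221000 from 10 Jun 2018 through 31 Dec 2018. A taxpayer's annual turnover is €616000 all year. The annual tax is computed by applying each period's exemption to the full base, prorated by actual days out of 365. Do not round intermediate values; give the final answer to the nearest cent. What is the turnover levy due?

€6752.26

1 Jan – 9 Jun 2018: 160 days, exemption €216000 → (€616000 − €216000) × 1.7% × 160/365 = €2980.8219
10 Jun – 31 Dec 2018: 205 days, exemption €221000 → (€616000 − €221000) × 1.7% × 205/365 = €3771.4384
Total = €6752.2603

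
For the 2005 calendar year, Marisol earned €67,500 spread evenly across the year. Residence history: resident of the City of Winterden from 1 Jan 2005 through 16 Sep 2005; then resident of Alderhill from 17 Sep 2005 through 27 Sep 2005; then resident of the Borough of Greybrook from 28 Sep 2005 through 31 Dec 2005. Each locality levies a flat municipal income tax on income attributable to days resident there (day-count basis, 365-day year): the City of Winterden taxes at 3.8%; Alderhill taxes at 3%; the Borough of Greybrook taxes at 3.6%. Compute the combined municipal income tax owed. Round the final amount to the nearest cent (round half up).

The City of Winterden, 1 Jan – 16 Sep 2005: 259 days → €67,500 × 3.8% × 259/365 = €1,820.0959
Alderhill, 17 Sep – 27 Sep 2005: 11 days → €67,500 × 3% × 11/365 = €61.0274
The Borough of Greybrook, 28 Sep – 31 Dec 2005: 95 days → €67,500 × 3.6% × 95/365 = €632.4658
Total = €2,513.5890

€2,513.59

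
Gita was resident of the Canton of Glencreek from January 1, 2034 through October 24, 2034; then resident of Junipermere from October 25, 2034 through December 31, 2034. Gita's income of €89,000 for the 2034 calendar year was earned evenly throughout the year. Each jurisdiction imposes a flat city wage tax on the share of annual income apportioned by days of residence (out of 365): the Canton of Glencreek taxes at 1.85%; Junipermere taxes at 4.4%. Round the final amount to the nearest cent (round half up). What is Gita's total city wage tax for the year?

The Canton of Glencreek, January 1 – October 24, 2034: 297 days → €89,000 × 1.85% × 297/365 = €1,339.7548
Junipermere, October 25 – December 31, 2034: 68 days → €89,000 × 4.4% × 68/365 = €729.5562
Total = €2,069.3110

€2,069.31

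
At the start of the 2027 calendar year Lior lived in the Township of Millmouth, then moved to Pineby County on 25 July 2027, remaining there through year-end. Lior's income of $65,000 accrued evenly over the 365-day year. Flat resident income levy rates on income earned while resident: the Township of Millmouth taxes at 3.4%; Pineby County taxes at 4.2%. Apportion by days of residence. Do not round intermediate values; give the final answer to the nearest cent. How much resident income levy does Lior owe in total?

$2,437.95

The Township of Millmouth, 1 January – 24 July 2027: 205 days → $65,000 × 3.4% × 205/365 = $1,241.2329
Pineby County, 25 July – 31 December 2027: 160 days → $65,000 × 4.2% × 160/365 = $1,196.7123
Total = $2,437.9452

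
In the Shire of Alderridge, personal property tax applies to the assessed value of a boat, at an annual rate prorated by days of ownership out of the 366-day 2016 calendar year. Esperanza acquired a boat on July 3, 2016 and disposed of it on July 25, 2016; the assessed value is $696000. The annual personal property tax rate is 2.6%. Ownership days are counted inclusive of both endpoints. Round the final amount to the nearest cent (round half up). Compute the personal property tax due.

$1137.18

Days held (July 3 – July 25, 2016): 23 out of 366
Tax = $696000 × 2.6% × 23/366 = $1137.1803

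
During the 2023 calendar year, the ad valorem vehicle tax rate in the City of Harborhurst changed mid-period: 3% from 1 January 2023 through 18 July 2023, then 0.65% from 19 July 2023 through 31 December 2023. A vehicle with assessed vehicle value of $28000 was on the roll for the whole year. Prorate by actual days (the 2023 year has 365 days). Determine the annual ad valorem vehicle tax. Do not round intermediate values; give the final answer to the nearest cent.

$540.75

1 January – 18 July 2023: 199 days at 3% → $28000 × 3% × 199/365 = $457.9726
19 July – 31 December 2023: 166 days at 0.65% → $28000 × 0.65% × 166/365 = $82.7726
Total = $540.7452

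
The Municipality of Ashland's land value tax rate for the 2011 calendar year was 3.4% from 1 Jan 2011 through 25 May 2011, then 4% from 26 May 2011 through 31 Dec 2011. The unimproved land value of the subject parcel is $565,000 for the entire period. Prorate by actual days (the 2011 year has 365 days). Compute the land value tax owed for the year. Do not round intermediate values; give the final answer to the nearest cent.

1 Jan – 25 May 2011: 145 days at 3.4% → $565,000 × 3.4% × 145/365 = $7,631.3699
26 May – 31 Dec 2011: 220 days at 4% → $565,000 × 4% × 220/365 = $13,621.9178
Total = $21,253.2877

$21,253.29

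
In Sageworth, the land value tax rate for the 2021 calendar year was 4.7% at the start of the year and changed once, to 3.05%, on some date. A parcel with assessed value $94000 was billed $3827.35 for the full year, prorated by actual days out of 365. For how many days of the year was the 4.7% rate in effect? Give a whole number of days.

Let d = days at the first rate; then 365 − d days at the second rate.
$94000 × [4.7%·d + 3.05%·(365−d)] / 365 = $3827.35
Solving gives d = 226, so the new rate took effect on 15 Aug 2021.

226 days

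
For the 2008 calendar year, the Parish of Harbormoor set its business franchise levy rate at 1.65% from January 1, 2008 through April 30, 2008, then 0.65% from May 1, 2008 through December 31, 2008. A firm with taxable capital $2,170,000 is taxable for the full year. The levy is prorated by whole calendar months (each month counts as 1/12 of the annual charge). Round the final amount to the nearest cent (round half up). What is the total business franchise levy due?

$21,338.33

January 1 – April 30, 2008: 4 months at 1.65% → $2,170,000 × 1.65% × 4/12 = $11,935.0000
May 1 – December 31, 2008: 8 months at 0.65% → $2,170,000 × 0.65% × 8/12 = $9,403.3333
Total = $21,338.3333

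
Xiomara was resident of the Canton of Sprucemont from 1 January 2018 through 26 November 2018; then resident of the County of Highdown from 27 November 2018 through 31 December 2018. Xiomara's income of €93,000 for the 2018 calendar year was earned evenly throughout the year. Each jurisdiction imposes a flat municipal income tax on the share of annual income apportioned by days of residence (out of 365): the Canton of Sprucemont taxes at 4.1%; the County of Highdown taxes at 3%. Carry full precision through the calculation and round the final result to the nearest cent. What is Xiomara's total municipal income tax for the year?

The Canton of Sprucemont, 1 January – 26 November 2018: 330 days → €93,000 × 4.1% × 330/365 = €3,447.3699
The County of Highdown, 27 November – 31 December 2018: 35 days → €93,000 × 3% × 35/365 = €267.5342
Total = €3,714.9041

€3,714.90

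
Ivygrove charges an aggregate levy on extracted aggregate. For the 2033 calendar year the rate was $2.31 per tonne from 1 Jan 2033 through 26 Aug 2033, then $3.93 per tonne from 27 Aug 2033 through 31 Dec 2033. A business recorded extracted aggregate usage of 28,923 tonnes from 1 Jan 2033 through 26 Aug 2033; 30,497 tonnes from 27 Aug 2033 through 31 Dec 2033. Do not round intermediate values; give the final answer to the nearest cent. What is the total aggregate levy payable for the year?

$186,665.34

1 Jan – 26 Aug 2033: 28,923 tonnes at $2.31/tonne → $66,812.13
27 Aug – 31 Dec 2033: 30,497 tonnes at $3.93/tonne → $119,853.21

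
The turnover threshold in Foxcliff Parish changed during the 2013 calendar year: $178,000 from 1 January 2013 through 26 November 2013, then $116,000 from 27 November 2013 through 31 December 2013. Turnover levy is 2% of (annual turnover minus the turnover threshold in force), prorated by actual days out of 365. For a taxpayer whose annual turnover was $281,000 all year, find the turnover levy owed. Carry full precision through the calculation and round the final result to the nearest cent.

$2,178.90

1 January – 26 November 2013: 330 days, exemption $178,000 → ($281,000 − $178,000) × 2% × 330/365 = $1,862.4658
27 November – 31 December 2013: 35 days, exemption $116,000 → ($281,000 − $116,000) × 2% × 35/365 = $316.4384
Total = $2,178.9041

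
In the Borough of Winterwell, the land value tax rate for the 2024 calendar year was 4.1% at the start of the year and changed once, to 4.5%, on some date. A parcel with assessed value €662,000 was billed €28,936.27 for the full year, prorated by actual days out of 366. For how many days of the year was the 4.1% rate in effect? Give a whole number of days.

118 days

Let d = days at the first rate; then 366 − d days at the second rate.
€662,000 × [4.1%·d + 4.5%·(366−d)] / 366 = €28,936.27
Solving gives d = 118, so the new rate took effect on 28 Apr 2024.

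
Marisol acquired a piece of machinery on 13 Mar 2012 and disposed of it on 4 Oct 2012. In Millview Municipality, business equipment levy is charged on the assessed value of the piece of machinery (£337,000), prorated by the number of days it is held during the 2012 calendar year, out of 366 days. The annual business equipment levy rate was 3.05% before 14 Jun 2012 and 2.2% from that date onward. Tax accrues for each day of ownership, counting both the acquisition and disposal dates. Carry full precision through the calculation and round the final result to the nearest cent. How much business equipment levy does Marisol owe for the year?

£4,900.77

13 Mar – 13 Jun 2012: 93 days at 3.05% → £337,000 × 3.05% × 93/366 = £2,611.7500
14 Jun – 4 Oct 2012: 113 days at 2.2% → £337,000 × 2.2% × 113/366 = £2,289.0219
Total = £4,900.7719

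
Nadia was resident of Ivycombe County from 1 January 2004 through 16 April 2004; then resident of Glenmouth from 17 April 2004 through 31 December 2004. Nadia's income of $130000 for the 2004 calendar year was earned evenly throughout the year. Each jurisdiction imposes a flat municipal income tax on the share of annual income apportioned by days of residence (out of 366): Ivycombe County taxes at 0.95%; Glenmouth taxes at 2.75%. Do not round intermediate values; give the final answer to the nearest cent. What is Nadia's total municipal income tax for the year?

$2890.90

Ivycombe County, 1 January – 16 April 2004: 107 days → $130000 × 0.95% × 107/366 = $361.0519
Glenmouth, 17 April – 31 December 2004: 259 days → $130000 × 2.75% × 259/366 = $2529.8497
Total = $2890.9016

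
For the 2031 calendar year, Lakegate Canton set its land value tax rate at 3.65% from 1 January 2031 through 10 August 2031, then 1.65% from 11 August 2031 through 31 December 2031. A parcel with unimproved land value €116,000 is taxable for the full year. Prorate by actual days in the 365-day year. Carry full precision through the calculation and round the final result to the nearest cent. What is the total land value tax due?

€3,325.07

1 January – 10 August 2031: 222 days at 3.65% → €116,000 × 3.65% × 222/365 = €2,575.2000
11 August – 31 December 2031: 143 days at 1.65% → €116,000 × 1.65% × 143/365 = €749.8685
Total = €3,325.0685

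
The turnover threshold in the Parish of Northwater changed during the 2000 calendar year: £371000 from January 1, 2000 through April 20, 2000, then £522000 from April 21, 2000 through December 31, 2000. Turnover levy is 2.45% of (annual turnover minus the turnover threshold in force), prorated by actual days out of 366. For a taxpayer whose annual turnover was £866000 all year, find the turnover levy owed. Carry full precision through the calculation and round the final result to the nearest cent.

January 1 – April 20, 2000: 111 days, exemption £371000 → (£866000 − £371000) × 2.45% × 111/366 = £3678.0123
April 21 – December 31, 2000: 255 days, exemption £522000 → (£866000 − £522000) × 2.45% × 255/366 = £5871.9672
Total = £9549.9795

£9549.98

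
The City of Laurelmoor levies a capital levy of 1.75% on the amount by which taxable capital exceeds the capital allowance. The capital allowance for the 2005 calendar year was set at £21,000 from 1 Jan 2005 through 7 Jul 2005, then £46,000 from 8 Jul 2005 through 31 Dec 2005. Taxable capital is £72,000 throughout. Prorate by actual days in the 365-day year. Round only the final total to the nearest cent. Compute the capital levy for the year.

1 Jan – 7 Jul 2005: 188 days, exemption £21,000 → (£72,000 − £21,000) × 1.75% × 188/365 = £459.6986
8 Jul – 31 Dec 2005: 177 days, exemption £46,000 → (£72,000 − £46,000) × 1.75% × 177/365 = £220.6438
Total = £680.3425

£680.34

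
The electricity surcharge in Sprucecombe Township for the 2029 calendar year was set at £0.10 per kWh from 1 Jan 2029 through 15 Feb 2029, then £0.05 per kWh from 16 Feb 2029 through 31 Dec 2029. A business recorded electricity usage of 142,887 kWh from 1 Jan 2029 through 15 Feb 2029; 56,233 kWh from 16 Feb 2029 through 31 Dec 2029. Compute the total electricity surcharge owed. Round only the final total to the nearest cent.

£17100.35

1 Jan – 15 Feb 2029: 142,887 kWh at £0.10/kWh → £14288.70
16 Feb – 31 Dec 2029: 56,233 kWh at £0.05/kWh → £2811.65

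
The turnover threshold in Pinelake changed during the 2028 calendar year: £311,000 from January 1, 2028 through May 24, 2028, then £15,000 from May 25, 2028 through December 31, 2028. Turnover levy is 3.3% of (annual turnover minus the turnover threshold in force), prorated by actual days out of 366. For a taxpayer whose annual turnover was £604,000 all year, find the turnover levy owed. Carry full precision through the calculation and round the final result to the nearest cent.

January 1 – May 24, 2028: 145 days, exemption £311,000 → (£604,000 − £311,000) × 3.3% × 145/366 = £3,830.6148
May 25 – December 31, 2028: 221 days, exemption £15,000 → (£604,000 − £15,000) × 3.3% × 221/366 = £11,736.5492
Total = £15,567.1639

£15,567.16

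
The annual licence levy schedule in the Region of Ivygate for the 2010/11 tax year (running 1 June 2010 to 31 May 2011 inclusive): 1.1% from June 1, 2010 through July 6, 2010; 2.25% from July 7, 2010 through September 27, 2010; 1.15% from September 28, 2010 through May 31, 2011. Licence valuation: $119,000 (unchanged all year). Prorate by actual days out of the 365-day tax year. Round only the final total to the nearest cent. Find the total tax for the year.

June 1 – July 6, 2010: 36 days at 1.1% → $119,000 × 1.1% × 36/365 = $129.1068
July 7 – September 27, 2010: 83 days at 2.25% → $119,000 × 2.25% × 83/365 = $608.8562
September 28, 2010 – May 31, 2011: 246 days at 1.15% → $119,000 × 1.15% × 246/365 = $922.3315
Total = $1,660.2945

$1,660.29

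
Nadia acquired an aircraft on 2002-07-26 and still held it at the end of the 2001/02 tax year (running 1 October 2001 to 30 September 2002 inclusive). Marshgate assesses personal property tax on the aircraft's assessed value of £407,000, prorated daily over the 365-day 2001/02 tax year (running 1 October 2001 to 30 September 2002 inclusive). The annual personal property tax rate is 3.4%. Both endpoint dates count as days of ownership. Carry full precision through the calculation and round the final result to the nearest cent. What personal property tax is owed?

Days held (2002-07-26 to 2002-09-30): 67 out of 365
Tax = £407,000 × 3.4% × 67/365 = £2,540.1260

£2,540.13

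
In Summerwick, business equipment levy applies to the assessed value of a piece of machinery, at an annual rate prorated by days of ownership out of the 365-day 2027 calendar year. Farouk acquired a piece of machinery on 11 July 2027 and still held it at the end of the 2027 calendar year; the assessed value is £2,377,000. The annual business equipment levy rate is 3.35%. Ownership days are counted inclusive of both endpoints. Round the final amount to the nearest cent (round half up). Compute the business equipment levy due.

£37,960.36

Days held (11 July – 31 December 2027): 174 out of 365
Tax = £2,377,000 × 3.35% × 174/365 = £37,960.3644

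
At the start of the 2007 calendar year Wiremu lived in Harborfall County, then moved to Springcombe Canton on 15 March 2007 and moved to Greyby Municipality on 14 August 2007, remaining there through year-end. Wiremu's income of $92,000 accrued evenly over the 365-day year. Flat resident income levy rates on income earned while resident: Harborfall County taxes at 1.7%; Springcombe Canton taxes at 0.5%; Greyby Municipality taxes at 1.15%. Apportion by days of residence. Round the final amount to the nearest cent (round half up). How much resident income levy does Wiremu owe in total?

$910.17

Harborfall County, 1 January – 14 March 2007: 73 days → $92,000 × 1.7% × 73/365 = $312.8000
Springcombe Canton, 15 March – 13 August 2007: 152 days → $92,000 × 0.5% × 152/365 = $191.5616
Greyby Municipality, 14 August – 31 December 2007: 140 days → $92,000 × 1.15% × 140/365 = $405.8082
Total = $910.1699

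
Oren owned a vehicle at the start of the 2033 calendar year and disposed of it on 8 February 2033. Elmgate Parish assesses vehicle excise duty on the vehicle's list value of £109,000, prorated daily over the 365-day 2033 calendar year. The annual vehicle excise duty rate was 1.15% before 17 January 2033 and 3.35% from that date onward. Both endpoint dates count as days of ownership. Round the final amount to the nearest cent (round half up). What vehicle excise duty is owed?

1 January – 16 January 2033: 16 days at 1.15% → £109,000 × 1.15% × 16/365 = £54.9479
17 January – 8 February 2033: 23 days at 3.35% → £109,000 × 3.35% × 23/365 = £230.0945
Total = £285.0425

£285.04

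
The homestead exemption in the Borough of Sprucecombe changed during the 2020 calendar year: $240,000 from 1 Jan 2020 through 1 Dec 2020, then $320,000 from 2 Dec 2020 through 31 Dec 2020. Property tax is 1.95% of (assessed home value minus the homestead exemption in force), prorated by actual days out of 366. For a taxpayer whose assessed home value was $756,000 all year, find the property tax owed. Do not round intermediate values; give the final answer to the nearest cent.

1 Jan – 1 Dec 2020: 336 days, exemption $240,000 → ($756,000 − $240,000) × 1.95% × 336/366 = $9,237.2459
2 Dec – 31 Dec 2020: 30 days, exemption $320,000 → ($756,000 − $320,000) × 1.95% × 30/366 = $696.8852
Total = $9,934.1311

$9,934.13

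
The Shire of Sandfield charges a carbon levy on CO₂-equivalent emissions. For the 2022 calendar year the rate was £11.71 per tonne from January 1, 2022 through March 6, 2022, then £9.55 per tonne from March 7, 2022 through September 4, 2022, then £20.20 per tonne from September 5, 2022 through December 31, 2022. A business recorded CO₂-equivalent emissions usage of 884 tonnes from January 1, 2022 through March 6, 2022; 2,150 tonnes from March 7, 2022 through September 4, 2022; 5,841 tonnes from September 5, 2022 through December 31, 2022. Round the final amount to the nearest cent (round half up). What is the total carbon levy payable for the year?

January 1 – March 6, 2022: 884 tonnes at £11.71/tonne → £10351.64
March 7 – September 4, 2022: 2,150 tonnes at £9.55/tonne → £20532.50
September 5 – December 31, 2022: 5,841 tonnes at £20.20/tonne → £117988.20

£148872.34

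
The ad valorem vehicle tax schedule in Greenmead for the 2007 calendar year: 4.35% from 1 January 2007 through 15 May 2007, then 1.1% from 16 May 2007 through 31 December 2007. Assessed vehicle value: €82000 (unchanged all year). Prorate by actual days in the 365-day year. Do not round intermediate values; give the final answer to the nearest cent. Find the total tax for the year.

1 January – 15 May 2007: 135 days at 4.35% → €82000 × 4.35% × 135/365 = €1319.3014
16 May – 31 December 2007: 230 days at 1.1% → €82000 × 1.1% × 230/365 = €568.3836
Total = €1887.6849

€1887.68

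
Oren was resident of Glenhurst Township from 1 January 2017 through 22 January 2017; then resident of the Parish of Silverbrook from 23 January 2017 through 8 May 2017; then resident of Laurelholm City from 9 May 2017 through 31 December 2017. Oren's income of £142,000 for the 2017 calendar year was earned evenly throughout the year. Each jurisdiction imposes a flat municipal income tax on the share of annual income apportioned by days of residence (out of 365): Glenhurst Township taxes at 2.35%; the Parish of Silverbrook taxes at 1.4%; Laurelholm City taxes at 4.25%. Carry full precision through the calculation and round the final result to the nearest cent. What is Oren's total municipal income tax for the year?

£4,697.09

Glenhurst Township, 1 January – 22 January 2017: 22 days → £142,000 × 2.35% × 22/365 = £201.1342
The Parish of Silverbrook, 23 January – 8 May 2017: 106 days → £142,000 × 1.4% × 106/365 = £577.3370
Laurelholm City, 9 May – 31 December 2017: 237 days → £142,000 × 4.25% × 237/365 = £3,918.6164
Total = £4,697.0877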